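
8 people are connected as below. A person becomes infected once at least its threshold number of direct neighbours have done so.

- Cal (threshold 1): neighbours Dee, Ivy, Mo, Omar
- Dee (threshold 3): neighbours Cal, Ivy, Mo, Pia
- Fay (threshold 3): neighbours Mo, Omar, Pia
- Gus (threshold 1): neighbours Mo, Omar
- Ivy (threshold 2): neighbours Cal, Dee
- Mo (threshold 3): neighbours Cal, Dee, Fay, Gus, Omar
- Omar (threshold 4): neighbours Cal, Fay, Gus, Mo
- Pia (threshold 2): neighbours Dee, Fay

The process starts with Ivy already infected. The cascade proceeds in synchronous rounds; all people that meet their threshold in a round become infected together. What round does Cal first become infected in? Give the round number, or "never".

2

Round 1 — Ivy becomes infected (initial).
Round 2 — checking thresholds:
  Cal: 1 of 4 neighbours ≥ 1, becomes infected.
  Dee: 1 of 4 neighbours < 3, below threshold.
Round 3 — no new infections; cascade stops.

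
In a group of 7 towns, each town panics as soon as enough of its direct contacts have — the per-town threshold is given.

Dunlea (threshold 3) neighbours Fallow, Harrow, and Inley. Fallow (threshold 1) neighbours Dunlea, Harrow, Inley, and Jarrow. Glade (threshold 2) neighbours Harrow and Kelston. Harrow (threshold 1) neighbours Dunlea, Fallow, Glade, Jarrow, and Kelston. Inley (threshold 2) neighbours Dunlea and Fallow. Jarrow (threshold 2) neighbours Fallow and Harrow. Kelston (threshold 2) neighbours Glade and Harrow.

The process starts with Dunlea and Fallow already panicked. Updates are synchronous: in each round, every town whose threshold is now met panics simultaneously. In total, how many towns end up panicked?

5

Round 1 — Dunlea, Fallow panic (initial).
Round 2 — checking thresholds:
  Harrow: 2 of 5 neighbours ≥ 1, panics.
  Inley: 2 of 2 neighbours ≥ 2, panics.
  Jarrow: 1 of 2 neighbours < 2, holds.
Round 3 — checking thresholds:
  Glade: 1 of 2 neighbours < 2, holds.
  Jarrow: 2 of 2 neighbours ≥ 2, panics.
  Kelston: 1 of 2 neighbours < 2, holds.
Round 4 — no new panics; cascade stops.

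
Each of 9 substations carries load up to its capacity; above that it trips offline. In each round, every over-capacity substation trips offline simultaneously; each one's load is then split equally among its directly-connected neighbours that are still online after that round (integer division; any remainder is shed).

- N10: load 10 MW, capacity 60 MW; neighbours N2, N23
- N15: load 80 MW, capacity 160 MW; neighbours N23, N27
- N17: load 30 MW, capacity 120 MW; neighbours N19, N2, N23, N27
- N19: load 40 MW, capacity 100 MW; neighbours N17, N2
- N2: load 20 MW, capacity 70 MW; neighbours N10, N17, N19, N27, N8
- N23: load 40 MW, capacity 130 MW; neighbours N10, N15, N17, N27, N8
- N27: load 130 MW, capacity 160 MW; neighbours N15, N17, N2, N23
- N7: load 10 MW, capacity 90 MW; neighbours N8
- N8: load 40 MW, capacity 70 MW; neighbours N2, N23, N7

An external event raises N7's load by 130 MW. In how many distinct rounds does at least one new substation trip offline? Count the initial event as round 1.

3

Round 1 — N7 at 140 > 90. N7 trips offline.
  N7 sheds 140 MW to N8: 140 each.
    N8: 40+140 = 180 > 70
Round 2 — N8 trips offline.
  N8 sheds 180 MW to N2, N23: 90 each.
    N2: 20+90 = 110 > 70
    N23: 40+90 = 130 ≤ 130
Round 3 — N2 trips offline.
  N2 sheds 110 MW to N10, N17, N19, N27: 27 each (2 lost).
    N10: 10+27 = 37 ≤ 60
    N17: 30+27 = 57 ≤ 120
    N19: 40+27 = 67 ≤ 100
    N27: 130+27 = 157 ≤ 160
No further trips.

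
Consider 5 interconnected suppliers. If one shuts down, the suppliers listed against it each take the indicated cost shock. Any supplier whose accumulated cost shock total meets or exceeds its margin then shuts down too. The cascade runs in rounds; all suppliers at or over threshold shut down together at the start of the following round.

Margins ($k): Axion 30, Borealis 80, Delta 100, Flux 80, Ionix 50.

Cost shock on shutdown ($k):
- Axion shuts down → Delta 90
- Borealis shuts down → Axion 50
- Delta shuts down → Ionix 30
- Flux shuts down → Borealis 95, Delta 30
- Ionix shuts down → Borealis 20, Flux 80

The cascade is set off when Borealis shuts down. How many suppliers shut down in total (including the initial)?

2

Round 1 — Borealis shuts down (initial).
  Axion: +50 → 50 ≥ 30
Round 2 — Axion shuts down.
  Delta: +90 → 90 < 100
No further shutdowns.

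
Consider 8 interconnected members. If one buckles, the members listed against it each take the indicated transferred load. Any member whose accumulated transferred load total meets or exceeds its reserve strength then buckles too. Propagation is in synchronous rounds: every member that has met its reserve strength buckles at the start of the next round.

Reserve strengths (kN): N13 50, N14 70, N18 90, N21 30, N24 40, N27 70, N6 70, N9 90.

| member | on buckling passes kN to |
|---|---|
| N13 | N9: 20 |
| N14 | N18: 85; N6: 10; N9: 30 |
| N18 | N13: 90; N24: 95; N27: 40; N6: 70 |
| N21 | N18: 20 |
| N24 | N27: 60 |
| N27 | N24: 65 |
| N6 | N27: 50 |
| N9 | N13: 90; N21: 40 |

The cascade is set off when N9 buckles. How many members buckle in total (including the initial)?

3

Round 1 — N9 buckles (initial).
  N13: +90 → 90 ≥ 50
  N21: +40 → 40 ≥ 30
Round 2 — N13, N21 buckle.
  N18: +20 → 20 < 90
No further bucklings.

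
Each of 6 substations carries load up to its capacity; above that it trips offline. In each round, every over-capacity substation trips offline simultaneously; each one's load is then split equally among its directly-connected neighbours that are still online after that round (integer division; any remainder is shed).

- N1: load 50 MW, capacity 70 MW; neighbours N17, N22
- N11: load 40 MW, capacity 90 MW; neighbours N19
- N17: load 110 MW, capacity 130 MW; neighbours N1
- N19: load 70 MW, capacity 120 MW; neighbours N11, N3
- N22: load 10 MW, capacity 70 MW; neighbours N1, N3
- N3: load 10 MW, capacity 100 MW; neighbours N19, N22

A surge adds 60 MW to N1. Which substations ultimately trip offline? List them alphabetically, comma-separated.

Round 1 — N1 at 110 > 70. N1 trips offline.
  N1 sheds 110 MW to N17, N22: 55 each.
    N17: 110+55 = 165 > 130
    N22: 10+55 = 65 ≤ 70
Round 2 — N17 trips offline.
  N17 sheds 165 MW: no online neighbours, lost.
No further trips.

N1, N17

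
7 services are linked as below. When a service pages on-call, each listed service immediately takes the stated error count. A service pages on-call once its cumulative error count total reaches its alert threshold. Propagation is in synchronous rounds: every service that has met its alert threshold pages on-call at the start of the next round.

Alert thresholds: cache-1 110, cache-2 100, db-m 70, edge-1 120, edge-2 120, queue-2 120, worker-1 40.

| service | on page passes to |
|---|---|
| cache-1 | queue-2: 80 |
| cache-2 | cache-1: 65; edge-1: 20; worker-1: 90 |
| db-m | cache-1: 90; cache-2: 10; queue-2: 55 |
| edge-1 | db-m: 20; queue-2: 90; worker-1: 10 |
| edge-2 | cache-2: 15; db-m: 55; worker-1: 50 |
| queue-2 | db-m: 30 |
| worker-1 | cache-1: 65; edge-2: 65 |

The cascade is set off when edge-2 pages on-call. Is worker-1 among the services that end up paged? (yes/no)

Round 1 — edge-2 pages on-call (initial).
  cache-2: +15 → 15 < 100
  db-m: +55 → 55 < 70
  worker-1: +50 → 50 ≥ 40
Round 2 — worker-1 pages on-call.
  cache-1: +65 → 65 < 110
No further pages.

yes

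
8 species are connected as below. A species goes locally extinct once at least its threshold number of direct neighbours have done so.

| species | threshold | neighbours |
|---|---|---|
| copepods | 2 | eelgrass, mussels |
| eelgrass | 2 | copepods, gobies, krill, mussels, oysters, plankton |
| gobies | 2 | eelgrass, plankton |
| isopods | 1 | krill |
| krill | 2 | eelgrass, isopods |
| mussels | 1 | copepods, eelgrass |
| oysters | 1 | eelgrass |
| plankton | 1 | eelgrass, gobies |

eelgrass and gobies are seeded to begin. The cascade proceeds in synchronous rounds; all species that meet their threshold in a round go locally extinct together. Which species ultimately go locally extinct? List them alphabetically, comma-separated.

copepods, eelgrass, gobies, mussels, oysters, plankton

Round 1 — eelgrass, gobies go locally extinct (initial).
Round 2 — checking thresholds:
  copepods: 1 of 2 neighbours < 2, not yet.
  krill: 1 of 2 neighbours < 2, not yet.
  mussels: 1 of 2 neighbours ≥ 1, goes locally extinct.
  oysters: 1 of 1 neighbours ≥ 1, goes locally extinct.
  plankton: 2 of 2 neighbours ≥ 1, goes locally extinct.
Round 3 — checking thresholds:
  copepods: 2 of 2 neighbours ≥ 2, goes locally extinct.
  krill: 1 of 2 neighbours < 2, not yet.
Round 4 — no new extinctions; cascade stops.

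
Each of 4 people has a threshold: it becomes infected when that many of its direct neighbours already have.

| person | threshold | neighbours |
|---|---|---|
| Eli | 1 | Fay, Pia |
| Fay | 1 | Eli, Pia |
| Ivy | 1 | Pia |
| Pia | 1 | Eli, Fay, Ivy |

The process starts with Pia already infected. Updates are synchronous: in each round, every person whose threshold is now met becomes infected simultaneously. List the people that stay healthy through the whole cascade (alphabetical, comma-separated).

Round 1 — Pia becomes infected (initial).
Round 2 — checking thresholds:
  Eli: 1 of 2 neighbours ≥ 1, becomes infected.
  Fay: 1 of 2 neighbours ≥ 1, becomes infected.
  Ivy: 1 of 1 neighbours ≥ 1, becomes infected.
Round 3 — no new infections; cascade stops.

none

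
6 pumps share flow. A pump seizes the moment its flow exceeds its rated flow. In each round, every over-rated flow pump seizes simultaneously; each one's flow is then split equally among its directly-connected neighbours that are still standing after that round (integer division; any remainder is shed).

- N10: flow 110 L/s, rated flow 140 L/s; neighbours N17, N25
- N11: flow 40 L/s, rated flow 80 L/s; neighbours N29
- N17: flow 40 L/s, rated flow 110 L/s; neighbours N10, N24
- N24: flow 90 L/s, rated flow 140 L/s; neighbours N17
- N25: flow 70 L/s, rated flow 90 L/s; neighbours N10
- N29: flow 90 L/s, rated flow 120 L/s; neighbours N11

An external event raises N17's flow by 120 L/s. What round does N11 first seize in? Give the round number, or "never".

Round 1 — N17 at 160 > 110. N17 seizes.
  N17 sheds 160 L/s to N10, N24: 80 each.
    N10: 110+80 = 190 > 140
    N24: 90+80 = 170 > 140
Round 2 — N10, N24 seize.
  N10 sheds 190 L/s to N25: 190 each.
    N25: 70+190 = 260 > 90
  N24 sheds 170 L/s: no online neighbours, lost.
Round 3 — N25 seizes.
  N25 sheds 260 L/s: no online neighbours, lost.
No further seizures.

never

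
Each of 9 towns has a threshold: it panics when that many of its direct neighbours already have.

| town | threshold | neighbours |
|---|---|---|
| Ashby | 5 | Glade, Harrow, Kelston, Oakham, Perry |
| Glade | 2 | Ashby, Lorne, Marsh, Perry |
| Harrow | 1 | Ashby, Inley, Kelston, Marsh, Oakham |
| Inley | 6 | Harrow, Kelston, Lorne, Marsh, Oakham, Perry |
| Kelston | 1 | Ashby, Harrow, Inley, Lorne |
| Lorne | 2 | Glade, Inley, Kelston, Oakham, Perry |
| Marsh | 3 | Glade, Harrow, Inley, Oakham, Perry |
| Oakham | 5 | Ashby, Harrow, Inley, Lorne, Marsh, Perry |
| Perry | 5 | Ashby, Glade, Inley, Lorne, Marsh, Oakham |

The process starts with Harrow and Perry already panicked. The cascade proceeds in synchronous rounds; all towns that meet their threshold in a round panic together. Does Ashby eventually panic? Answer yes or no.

Round 1 — Harrow, Perry panic (initial).
Round 2 — checking thresholds:
  Ashby: 2 of 5 neighbours < 5, not yet.
  Glade: 1 of 4 neighbours < 2, not yet.
  Inley: 2 of 6 neighbours < 6, not yet.
  Kelston: 1 of 4 neighbours ≥ 1, panics.
  Lorne: 1 of 5 neighbours < 2, not yet.
  Marsh: 2 of 5 neighbours < 3, not yet.
  Oakham: 2 of 6 neighbours < 5, not yet.
Round 3 — checking thresholds:
  Ashby: 3 of 5 neighbours < 5, not yet.
  Glade: 1 of 4 neighbours < 2, not yet.
  Inley: 3 of 6 neighbours < 6, not yet.
  Lorne: 2 of 5 neighbours ≥ 2, panics.
  Marsh: 2 of 5 neighbours < 3, not yet.
  Oakham: 2 of 6 neighbours < 5, not yet.
Round 4 — checking thresholds:
  Ashby: 3 of 5 neighbours < 5, not yet.
  Glade: 2 of 4 neighbours ≥ 2, panics.
  Inley: 4 of 6 neighbours < 6, not yet.
  Marsh: 2 of 5 neighbours < 3, not yet.
  Oakham: 3 of 6 neighbours < 5, not yet.
Round 5 — checking thresholds:
  Ashby: 4 of 5 neighbours < 5, not yet.
  Inley: 4 of 6 neighbours < 6, not yet.
  Marsh: 3 of 5 neighbours ≥ 3, panics.
  Oakham: 3 of 6 neighbours < 5, not yet.
Round 6 — no new panics; cascade stops.

no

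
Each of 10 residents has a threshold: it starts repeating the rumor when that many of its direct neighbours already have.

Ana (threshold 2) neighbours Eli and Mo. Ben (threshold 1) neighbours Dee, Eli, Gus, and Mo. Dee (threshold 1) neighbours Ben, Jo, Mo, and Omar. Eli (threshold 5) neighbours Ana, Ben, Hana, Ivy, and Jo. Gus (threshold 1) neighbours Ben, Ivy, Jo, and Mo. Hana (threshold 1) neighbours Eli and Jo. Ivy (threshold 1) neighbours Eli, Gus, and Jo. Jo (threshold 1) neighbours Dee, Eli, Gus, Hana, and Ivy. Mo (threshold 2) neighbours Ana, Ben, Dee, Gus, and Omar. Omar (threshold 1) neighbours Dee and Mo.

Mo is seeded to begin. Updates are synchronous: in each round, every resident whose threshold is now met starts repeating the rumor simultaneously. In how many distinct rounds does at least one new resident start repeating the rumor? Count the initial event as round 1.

4

Round 1 — Mo starts repeating the rumor (initial).
Round 2 — checking thresholds:
  Ana: 1 of 2 neighbours < 2, holds.
  Ben: 1 of 4 neighbours ≥ 1, starts repeating the rumor.
  Dee: 1 of 4 neighbours ≥ 1, starts repeating the rumor.
  Gus: 1 of 4 neighbours ≥ 1, starts repeating the rumor.
  Omar: 1 of 2 neighbours ≥ 1, starts repeating the rumor.
Round 3 — checking thresholds:
  Ana: 1 of 2 neighbours < 2, holds.
  Eli: 1 of 5 neighbours < 5, holds.
  Ivy: 1 of 3 neighbours ≥ 1, starts repeating the rumor.
  Jo: 2 of 5 neighbours ≥ 1, starts repeating the rumor.
Round 4 — checking thresholds:
  Ana: 1 of 2 neighbours < 2, holds.
  Eli: 3 of 5 neighbours < 5, holds.
  Hana: 1 of 2 neighbours ≥ 1, starts repeating the rumor.
Round 5 — no new spreads; cascade stops.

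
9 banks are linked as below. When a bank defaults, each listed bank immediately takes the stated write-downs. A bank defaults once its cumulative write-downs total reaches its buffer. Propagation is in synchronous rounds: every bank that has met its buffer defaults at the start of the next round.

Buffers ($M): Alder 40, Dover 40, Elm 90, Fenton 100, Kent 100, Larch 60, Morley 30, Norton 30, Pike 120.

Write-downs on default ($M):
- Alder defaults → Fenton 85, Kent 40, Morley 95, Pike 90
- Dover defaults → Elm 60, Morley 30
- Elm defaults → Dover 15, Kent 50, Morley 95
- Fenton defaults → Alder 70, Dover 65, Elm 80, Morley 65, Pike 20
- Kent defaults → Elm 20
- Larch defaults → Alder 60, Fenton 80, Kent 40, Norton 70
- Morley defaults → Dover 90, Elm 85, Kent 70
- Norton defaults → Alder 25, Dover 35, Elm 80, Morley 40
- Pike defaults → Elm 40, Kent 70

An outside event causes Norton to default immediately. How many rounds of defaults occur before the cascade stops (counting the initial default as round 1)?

4

Round 1 — Norton defaults (initial).
  Alder: +25 → 25 < 40
  Dover: +35 → 35 < 40
  Elm: +80 → 80 < 90
  Morley: +40 → 40 ≥ 30
Round 2 — Morley defaults.
  Dover: +90 → 125 ≥ 40
  Elm: +85 → 165 ≥ 90
  Kent: +70 → 70 < 100
Round 3 — Dover, Elm default.
  Kent: +50 → 120 ≥ 100
Round 4 — Kent defaults.
No further defaults.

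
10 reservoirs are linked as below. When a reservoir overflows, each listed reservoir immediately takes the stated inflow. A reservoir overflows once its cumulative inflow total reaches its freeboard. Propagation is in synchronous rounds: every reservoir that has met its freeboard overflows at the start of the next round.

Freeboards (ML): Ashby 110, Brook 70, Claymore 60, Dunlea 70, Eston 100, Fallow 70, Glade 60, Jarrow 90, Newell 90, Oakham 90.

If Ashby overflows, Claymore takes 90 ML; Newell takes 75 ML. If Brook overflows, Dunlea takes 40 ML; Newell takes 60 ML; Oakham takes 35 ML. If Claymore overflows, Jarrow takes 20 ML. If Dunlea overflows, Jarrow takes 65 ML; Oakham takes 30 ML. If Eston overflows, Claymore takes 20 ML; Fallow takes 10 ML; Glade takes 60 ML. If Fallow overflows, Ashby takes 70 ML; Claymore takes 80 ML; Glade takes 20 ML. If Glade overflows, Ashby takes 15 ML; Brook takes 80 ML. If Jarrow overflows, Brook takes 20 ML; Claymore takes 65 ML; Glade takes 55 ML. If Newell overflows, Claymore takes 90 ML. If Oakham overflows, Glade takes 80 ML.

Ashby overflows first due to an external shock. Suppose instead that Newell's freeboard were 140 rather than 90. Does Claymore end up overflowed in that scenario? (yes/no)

yes

With Newell's freeboard at 140:
Round 1 — Ashby overflows (initial).
  Claymore: +90 → 90 ≥ 60
  Newell: +75 → 75 < 140
Round 2 — Claymore overflows.
  Jarrow: +20 → 20 < 90
No further overflows.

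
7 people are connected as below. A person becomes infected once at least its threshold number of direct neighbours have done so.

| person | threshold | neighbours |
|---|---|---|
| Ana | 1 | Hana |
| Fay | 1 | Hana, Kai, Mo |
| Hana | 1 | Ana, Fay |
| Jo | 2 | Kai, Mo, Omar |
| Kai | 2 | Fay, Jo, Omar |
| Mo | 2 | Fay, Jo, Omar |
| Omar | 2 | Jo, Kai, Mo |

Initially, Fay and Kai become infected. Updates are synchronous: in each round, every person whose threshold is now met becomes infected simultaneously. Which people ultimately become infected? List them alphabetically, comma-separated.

Ana, Fay, Hana, Kai

Round 1 — Fay, Kai become infected (initial).
Round 2 — checking thresholds:
  Hana: 1 of 2 neighbours ≥ 1, becomes infected.
  Jo: 1 of 3 neighbours < 2, holds.
  Mo: 1 of 3 neighbours < 2, holds.
  Omar: 1 of 3 neighbours < 2, holds.
Round 3 — checking thresholds:
  Ana: 1 of 1 neighbours ≥ 1, becomes infected.
  Jo: 1 of 3 neighbours < 2, holds.
  Mo: 1 of 3 neighbours < 2, holds.
  Omar: 1 of 3 neighbours < 2, holds.
Round 4 — no new infections; cascade stops.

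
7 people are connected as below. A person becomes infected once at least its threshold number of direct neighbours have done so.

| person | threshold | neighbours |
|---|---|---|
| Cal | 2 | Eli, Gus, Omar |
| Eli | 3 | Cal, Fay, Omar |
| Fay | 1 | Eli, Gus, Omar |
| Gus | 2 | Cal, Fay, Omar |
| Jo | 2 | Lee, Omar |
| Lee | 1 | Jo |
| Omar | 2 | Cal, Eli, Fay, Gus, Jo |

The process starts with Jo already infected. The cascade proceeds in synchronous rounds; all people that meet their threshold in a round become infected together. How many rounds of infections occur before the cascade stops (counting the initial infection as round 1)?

2

Round 1 — Jo becomes infected (initial).
Round 2 — checking thresholds:
  Lee: 1 of 1 neighbours ≥ 1, becomes infected.
  Omar: 1 of 5 neighbours < 2, not yet.
Round 3 — no new infections; cascade stops.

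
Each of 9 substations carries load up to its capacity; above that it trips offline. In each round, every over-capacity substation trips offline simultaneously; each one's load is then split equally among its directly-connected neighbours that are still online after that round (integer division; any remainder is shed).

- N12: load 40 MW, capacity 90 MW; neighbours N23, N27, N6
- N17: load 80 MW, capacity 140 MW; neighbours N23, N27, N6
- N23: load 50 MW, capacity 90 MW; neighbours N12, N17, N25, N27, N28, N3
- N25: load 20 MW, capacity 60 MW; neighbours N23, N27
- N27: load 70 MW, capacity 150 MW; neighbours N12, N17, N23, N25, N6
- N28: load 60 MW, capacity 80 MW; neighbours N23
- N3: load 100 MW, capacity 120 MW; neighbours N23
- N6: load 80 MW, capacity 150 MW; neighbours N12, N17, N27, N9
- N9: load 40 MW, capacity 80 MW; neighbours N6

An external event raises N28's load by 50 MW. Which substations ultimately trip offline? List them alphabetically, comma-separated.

Round 1 — N28 at 110 > 80. N28 trips offline.
  N28 sheds 110 MW to N23: 110 each.
    N23: 50+110 = 160 > 90
Round 2 — N23 trips offline.
  N23 sheds 160 MW to N12, N17, N25, N27, N3: 32 each.
    N12: 40+32 = 72 ≤ 90
    N17: 80+32 = 112 ≤ 140
    N25: 20+32 = 52 ≤ 60
    N27: 70+32 = 102 ≤ 150
    N3: 100+32 = 132 > 120
Round 3 — N3 trips offline.
  N3 sheds 132 MW: no online neighbours, lost.
No further trips.

N23, N28, N3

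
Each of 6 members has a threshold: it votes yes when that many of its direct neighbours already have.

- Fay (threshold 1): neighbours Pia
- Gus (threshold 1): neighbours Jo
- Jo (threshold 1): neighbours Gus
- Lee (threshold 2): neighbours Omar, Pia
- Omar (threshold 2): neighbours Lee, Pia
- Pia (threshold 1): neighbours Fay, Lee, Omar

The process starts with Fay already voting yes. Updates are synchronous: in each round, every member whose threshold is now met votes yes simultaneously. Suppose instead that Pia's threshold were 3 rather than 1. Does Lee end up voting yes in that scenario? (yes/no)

With Pia's threshold at 3:
Round 1 — Fay votes yes (initial).
Round 2 — no new yes votes; cascade stops.

no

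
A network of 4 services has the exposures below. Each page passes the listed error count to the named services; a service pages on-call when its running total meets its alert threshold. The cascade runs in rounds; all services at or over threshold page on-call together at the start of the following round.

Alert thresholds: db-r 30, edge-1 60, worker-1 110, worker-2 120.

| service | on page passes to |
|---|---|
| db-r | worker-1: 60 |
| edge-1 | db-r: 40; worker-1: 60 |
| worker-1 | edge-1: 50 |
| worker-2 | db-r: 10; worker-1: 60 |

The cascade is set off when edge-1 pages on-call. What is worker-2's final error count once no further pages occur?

0

Round 1 — edge-1 pages on-call (initial).
  db-r: +40 → 40 ≥ 30
  worker-1: +60 → 60 < 110
Round 2 — db-r pages on-call.
  worker-1: +60 → 120 ≥ 110
Round 3 — worker-1 pages on-call.
No further pages.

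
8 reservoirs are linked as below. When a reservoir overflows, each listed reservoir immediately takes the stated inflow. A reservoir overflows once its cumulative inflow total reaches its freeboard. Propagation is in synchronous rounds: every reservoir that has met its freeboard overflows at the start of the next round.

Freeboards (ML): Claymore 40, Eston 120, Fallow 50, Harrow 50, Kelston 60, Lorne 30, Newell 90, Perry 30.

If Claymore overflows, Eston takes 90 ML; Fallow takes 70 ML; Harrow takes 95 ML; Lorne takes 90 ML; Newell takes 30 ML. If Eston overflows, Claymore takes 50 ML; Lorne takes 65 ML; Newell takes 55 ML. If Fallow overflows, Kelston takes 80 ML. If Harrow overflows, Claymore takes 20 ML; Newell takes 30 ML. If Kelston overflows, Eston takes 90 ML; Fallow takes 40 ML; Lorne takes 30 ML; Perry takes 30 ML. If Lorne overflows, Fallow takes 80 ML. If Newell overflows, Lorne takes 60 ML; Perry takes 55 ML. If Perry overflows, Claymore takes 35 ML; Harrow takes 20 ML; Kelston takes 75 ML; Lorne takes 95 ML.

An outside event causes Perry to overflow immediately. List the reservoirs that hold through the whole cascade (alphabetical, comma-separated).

Claymore, Eston, Harrow, Newell

Round 1 — Perry overflows (initial).
  Claymore: +35 → 35 < 40
  Harrow: +20 → 20 < 50
  Kelston: +75 → 75 ≥ 60
  Lorne: +95 → 95 ≥ 30
Round 2 — Kelston, Lorne overflow.
  Eston: +90 → 90 < 120
  Fallow: +40+80 → 120 ≥ 50
Round 3 — Fallow overflows.
No further overflows.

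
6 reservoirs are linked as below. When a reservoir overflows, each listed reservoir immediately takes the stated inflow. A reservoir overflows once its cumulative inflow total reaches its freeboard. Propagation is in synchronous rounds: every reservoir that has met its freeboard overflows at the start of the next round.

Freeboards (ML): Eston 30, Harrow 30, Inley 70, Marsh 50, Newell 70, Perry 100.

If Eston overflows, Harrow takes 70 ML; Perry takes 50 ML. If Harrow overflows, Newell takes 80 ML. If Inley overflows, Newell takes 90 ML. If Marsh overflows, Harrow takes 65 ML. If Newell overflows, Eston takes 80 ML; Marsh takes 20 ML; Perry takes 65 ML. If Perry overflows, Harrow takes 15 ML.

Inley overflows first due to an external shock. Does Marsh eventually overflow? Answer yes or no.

Round 1 — Inley overflows (initial).
  Newell: +90 → 90 ≥ 70
Round 2 — Newell overflows.
  Eston: +80 → 80 ≥ 30
  Marsh: +20 → 20 < 50
  Perry: +65 → 65 < 100
Round 3 — Eston overflows.
  Harrow: +70 → 70 ≥ 30
  Perry: +50 → 115 ≥ 100
Round 4 — Harrow, Perry overflow.
No further overflows.

no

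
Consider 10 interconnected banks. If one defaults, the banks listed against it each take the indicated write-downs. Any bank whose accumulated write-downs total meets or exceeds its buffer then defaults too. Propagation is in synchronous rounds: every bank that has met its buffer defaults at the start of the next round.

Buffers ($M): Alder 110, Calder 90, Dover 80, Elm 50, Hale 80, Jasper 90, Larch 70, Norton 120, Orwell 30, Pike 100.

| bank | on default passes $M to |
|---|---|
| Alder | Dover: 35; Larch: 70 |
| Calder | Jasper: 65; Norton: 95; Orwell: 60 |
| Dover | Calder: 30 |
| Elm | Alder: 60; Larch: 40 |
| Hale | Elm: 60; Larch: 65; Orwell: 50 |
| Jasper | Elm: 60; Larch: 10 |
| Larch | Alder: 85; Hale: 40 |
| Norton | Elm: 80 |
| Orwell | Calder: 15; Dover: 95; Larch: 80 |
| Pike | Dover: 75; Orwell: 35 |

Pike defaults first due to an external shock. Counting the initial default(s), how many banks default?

4

Round 1 — Pike defaults (initial).
  Dover: +75 → 75 < 80
  Orwell: +35 → 35 ≥ 30
Round 2 — Orwell defaults.
  Calder: +15 → 15 < 90
  Dover: +95 → 170 ≥ 80
  Larch: +80 → 80 ≥ 70
Round 3 — Dover, Larch default.
  Alder: +85 → 85 < 110
  Calder: +30 → 45 < 90
  Hale: +40 → 40 < 80
No further defaults.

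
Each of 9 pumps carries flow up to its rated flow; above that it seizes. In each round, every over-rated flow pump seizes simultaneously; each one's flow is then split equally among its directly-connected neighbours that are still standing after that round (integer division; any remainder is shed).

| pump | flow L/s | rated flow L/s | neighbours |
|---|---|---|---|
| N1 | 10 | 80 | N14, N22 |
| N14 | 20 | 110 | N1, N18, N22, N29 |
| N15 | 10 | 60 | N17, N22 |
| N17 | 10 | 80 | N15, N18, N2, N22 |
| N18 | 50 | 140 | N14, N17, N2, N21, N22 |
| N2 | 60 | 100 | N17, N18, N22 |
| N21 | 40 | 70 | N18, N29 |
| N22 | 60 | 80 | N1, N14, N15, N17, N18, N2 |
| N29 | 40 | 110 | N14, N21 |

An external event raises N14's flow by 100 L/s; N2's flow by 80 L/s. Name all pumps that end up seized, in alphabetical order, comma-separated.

Round 1 — N14 at 120 > 110; N2 at 140 > 100. N14, N2 seize.
  N14 sheds 120 L/s to N1, N18, N22, N29: 30 each.
    N1: 10+30 = 40 ≤ 80
    N18: 50+30 = 80 ≤ 140
    N22: 60+30 = 90 > 80
    N29: 40+30 = 70 ≤ 110
  N2 sheds 140 L/s to N17, N18, N22: 46 each (2 lost).
    N17: 10+46 = 56 ≤ 80
    N18: 80+46 = 126 ≤ 140
    N22: 90+46 = 136 > 80
Round 2 — N22 seizes.
  N22 sheds 136 L/s to N1, N15, N17, N18: 34 each.
    N1: 40+34 = 74 ≤ 80
    N15: 10+34 = 44 ≤ 60
    N17: 56+34 = 90 > 80
    N18: 126+34 = 160 > 140
Round 3 — N17, N18 seize.
  N17 sheds 90 L/s to N15: 90 each.
    N15: 44+90 = 134 > 60
  N18 sheds 160 L/s to N21: 160 each.
    N21: 40+160 = 200 > 70
Round 4 — N15, N21 seize.
  N15 sheds 134 L/s: no online neighbours, lost.
  N21 sheds 200 L/s to N29: 200 each.
    N29: 70+200 = 270 > 110
Round 5 — N29 seizes.
  N29 sheds 270 L/s: no online neighbours, lost.
No further seizures.

N14, N15, N17, N18, N2, N21, N22, N29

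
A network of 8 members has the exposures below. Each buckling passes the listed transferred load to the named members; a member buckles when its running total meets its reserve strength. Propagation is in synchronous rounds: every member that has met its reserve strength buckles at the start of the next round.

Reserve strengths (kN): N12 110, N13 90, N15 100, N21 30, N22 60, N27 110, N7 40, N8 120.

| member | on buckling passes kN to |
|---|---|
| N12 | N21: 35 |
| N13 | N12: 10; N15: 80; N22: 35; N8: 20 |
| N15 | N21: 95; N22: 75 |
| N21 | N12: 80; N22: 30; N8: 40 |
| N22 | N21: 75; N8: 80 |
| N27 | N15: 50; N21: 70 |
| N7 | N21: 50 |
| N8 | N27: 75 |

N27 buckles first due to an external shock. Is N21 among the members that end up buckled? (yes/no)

yes

Round 1 — N27 buckles (initial).
  N15: +50 → 50 < 100
  N21: +70 → 70 ≥ 30
Round 2 — N21 buckles.
  N12: +80 → 80 < 110
  N22: +30 → 30 < 60
  N8: +40 → 40 < 120
No further bucklings.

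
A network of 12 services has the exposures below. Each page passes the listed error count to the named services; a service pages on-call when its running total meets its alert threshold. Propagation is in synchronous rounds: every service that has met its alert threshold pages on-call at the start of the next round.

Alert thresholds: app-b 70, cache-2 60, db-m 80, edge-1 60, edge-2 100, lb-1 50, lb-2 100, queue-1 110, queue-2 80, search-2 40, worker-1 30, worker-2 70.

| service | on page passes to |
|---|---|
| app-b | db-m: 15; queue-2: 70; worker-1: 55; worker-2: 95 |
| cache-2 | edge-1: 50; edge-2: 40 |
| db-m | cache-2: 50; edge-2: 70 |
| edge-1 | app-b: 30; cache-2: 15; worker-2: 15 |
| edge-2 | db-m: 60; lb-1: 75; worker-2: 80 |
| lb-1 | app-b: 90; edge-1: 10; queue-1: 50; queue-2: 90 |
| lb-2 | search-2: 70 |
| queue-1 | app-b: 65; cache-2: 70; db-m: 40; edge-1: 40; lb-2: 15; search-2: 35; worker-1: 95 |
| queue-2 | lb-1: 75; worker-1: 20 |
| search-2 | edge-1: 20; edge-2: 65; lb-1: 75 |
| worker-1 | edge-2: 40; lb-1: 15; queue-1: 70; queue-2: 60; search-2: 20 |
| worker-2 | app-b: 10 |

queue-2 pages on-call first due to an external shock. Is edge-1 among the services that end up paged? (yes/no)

Round 1 — queue-2 pages on-call (initial).
  lb-1: +75 → 75 ≥ 50
  worker-1: +20 → 20 < 30
Round 2 — lb-1 pages on-call.
  app-b: +90 → 90 ≥ 70
  edge-1: +10 → 10 < 60
  queue-1: +50 → 50 < 110
Round 3 — app-b pages on-call.
  db-m: +15 → 15 < 80
  worker-1: +55 → 75 ≥ 30
  worker-2: +95 → 95 ≥ 70
Round 4 — worker-1, worker-2 page on-call.
  edge-2: +40 → 40 < 100
  queue-1: +70 → 120 ≥ 110
  search-2: +20 → 20 < 40
Round 5 — queue-1 pages on-call.
  cache-2: +70 → 70 ≥ 60
  db-m: +40 → 55 < 80
  edge-1: +40 → 50 < 60
  lb-2: +15 → 15 < 100
  search-2: +35 → 55 ≥ 40
Round 6 — cache-2, search-2 page on-call.
  edge-1: +50+20 → 120 ≥ 60
  edge-2: +40+65 → 145 ≥ 100
Round 7 — edge-1, edge-2 page on-call.
  db-m: +60 → 115 ≥ 80
Round 8 — db-m pages on-call.
No further pages.

yes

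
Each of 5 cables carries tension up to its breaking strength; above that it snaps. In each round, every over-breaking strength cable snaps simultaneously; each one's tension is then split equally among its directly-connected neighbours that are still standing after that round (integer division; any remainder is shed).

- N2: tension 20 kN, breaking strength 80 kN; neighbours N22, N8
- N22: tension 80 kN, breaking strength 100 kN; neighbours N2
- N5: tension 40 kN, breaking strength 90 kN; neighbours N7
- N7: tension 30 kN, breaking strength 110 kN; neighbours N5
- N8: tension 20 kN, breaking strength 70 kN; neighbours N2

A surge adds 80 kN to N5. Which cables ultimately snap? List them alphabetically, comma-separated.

N5, N7

Round 1 — N5 at 120 > 90. N5 snaps.
  N5 sheds 120 kN to N7: 120 each.
    N7: 30+120 = 150 > 110
Round 2 — N7 snaps.
  N7 sheds 150 kN: no online neighbours, lost.
No further breaks.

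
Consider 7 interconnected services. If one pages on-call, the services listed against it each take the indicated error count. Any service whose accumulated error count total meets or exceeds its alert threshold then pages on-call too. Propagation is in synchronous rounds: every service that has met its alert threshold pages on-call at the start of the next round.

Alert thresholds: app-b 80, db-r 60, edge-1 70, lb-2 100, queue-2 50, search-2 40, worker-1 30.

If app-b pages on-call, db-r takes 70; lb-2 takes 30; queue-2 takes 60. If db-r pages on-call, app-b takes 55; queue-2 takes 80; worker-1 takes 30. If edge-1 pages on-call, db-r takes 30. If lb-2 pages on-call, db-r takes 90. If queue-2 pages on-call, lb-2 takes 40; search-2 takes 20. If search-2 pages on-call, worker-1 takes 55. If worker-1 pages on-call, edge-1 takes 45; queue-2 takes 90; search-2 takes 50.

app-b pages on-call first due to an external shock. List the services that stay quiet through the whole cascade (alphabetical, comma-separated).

Round 1 — app-b pages on-call (initial).
  db-r: +70 → 70 ≥ 60
  lb-2: +30 → 30 < 100
  queue-2: +60 → 60 ≥ 50
Round 2 — db-r, queue-2 page on-call.
  lb-2: +40 → 70 < 100
  search-2: +20 → 20 < 40
  worker-1: +30 → 30 ≥ 30
Round 3 — worker-1 pages on-call.
  edge-1: +45 → 45 < 70
  search-2: +50 → 70 ≥ 40
Round 4 — search-2 pages on-call.
No further pages.

edge-1, lb-2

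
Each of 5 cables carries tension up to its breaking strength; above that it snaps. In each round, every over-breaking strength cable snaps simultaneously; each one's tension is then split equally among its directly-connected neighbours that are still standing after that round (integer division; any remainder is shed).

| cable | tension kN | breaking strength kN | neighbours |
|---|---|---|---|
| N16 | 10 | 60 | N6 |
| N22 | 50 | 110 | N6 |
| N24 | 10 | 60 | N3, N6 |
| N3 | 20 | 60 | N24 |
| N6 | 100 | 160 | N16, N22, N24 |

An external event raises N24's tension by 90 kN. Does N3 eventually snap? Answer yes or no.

Round 1 — N24 at 100 > 60. N24 snaps.
  N24 sheds 100 kN to N3, N6: 50 each.
    N3: 20+50 = 70 > 60
    N6: 100+50 = 150 ≤ 160
Round 2 — N3 snaps.
  N3 sheds 70 kN: no online neighbours, lost.
No further breaks.

yes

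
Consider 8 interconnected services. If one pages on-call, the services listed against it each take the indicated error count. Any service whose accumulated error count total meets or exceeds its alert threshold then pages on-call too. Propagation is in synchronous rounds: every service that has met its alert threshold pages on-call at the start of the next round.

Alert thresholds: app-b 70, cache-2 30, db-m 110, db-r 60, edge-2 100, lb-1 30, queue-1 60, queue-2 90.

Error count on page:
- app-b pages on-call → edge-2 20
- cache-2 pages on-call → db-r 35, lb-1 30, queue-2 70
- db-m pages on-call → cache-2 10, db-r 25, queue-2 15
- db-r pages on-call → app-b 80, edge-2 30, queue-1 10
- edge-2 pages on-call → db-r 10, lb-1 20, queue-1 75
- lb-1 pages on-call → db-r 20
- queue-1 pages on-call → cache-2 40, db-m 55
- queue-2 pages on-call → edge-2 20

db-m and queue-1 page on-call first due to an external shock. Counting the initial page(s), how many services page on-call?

6

Round 1 — db-m, queue-1 page on-call (initial).
  cache-2: +10+40 → 50 ≥ 30
  db-r: +25 → 25 < 60
  queue-2: +15 → 15 < 90
Round 2 — cache-2 pages on-call.
  db-r: +35 → 60 ≥ 60
  lb-1: +30 → 30 ≥ 30
  queue-2: +70 → 85 < 90
Round 3 — db-r, lb-1 page on-call.
  app-b: +80 → 80 ≥ 70
  edge-2: +30 → 30 < 100
Round 4 — app-b pages on-call.
  edge-2: +20 → 50 < 100
No further pages.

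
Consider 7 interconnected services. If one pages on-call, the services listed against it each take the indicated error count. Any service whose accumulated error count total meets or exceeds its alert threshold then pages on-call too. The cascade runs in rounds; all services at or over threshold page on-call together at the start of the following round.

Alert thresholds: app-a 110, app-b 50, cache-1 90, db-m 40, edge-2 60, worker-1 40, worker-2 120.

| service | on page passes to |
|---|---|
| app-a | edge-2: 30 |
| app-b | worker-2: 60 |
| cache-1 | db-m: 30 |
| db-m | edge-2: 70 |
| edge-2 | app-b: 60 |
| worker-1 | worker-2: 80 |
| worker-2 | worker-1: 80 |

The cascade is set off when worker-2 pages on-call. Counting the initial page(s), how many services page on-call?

Round 1 — worker-2 pages on-call (initial).
  worker-1: +80 → 80 ≥ 40
Round 2 — worker-1 pages on-call.
No further pages.

2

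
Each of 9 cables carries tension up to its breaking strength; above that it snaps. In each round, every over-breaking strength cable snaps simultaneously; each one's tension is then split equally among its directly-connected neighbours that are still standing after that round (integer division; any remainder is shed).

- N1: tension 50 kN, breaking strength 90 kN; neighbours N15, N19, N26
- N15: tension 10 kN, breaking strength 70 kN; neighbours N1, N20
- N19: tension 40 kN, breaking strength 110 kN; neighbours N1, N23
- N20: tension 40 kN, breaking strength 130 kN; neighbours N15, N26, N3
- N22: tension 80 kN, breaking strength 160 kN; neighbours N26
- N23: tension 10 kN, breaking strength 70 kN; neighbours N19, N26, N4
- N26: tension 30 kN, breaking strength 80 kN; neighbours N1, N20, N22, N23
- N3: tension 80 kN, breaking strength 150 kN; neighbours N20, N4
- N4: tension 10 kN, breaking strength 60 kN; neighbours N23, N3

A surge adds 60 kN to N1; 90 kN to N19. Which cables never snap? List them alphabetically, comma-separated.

N22

Round 1 — N1 at 110 > 90; N19 at 130 > 110. N1, N19 snap.
  N1 sheds 110 kN to N15, N26: 55 each.
    N15: 10+55 = 65 ≤ 70
    N26: 30+55 = 85 > 80
  N19 sheds 130 kN to N23: 130 each.
    N23: 10+130 = 140 > 70
Round 2 — N23, N26 snap.
  N23 sheds 140 kN to N4: 140 each.
    N4: 10+140 = 150 > 60
  N26 sheds 85 kN to N20, N22: 42 each (1 lost).
    N20: 40+42 = 82 ≤ 130
    N22: 80+42 = 122 ≤ 160
Round 3 — N4 snaps.
  N4 sheds 150 kN to N3: 150 each.
    N3: 80+150 = 230 > 150
Round 4 — N3 snaps.
  N3 sheds 230 kN to N20: 230 each.
    N20: 82+230 = 312 > 130
Round 5 — N20 snaps.
  N20 sheds 312 kN to N15: 312 each.
    N15: 65+312 = 377 > 70
Round 6 — N15 snaps.
  N15 sheds 377 kN: no online neighbours, lost.
No further breaks.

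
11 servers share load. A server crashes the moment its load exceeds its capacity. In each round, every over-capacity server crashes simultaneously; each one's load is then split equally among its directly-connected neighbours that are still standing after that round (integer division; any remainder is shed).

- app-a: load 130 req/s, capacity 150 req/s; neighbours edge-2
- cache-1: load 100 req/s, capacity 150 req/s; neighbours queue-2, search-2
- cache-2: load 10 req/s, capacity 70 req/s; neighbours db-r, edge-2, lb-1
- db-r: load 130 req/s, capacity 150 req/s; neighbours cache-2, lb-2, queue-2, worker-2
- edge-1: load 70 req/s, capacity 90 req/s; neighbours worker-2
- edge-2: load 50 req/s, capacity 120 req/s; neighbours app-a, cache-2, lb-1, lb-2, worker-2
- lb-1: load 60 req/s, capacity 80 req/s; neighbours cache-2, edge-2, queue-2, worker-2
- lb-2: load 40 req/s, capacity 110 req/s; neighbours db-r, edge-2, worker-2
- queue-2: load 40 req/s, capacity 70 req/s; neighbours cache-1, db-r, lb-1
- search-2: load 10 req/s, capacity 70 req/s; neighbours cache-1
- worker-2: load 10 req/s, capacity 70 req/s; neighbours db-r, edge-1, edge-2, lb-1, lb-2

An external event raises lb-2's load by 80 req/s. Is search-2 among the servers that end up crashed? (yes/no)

no

Round 1 — lb-2 at 120 > 110. lb-2 crashes.
  lb-2 sheds 120 req/s to db-r, edge-2, worker-2: 40 each.
    db-r: 130+40 = 170 > 150
    edge-2: 50+40 = 90 ≤ 120
    worker-2: 10+40 = 50 ≤ 70
Round 2 — db-r crashes.
  db-r sheds 170 req/s to cache-2, queue-2, worker-2: 56 each (2 lost).
    cache-2: 10+56 = 66 ≤ 70
    queue-2: 40+56 = 96 > 70
    worker-2: 50+56 = 106 > 70
Round 3 — queue-2, worker-2 crash.
  queue-2 sheds 96 req/s to cache-1, lb-1: 48 each.
    cache-1: 100+48 = 148 ≤ 150
    lb-1: 60+48 = 108 > 80
  worker-2 sheds 106 req/s to edge-1, edge-2, lb-1: 35 each (1 lost).
    edge-1: 70+35 = 105 > 90
    edge-2: 90+35 = 125 > 120
    lb-1: 108+35 = 143 > 80
Round 4 — edge-1, edge-2, lb-1 crash.
  edge-1 sheds 105 req/s: no online neighbours, lost.
  edge-2 sheds 125 req/s to app-a, cache-2: 62 each (1 lost).
    app-a: 130+62 = 192 > 150
    cache-2: 66+62 = 128 > 70
  lb-1 sheds 143 req/s to cache-2: 143 each.
    cache-2: 128+143 = 271 > 70
Round 5 — app-a, cache-2 crash.
  app-a sheds 192 req/s: no online neighbours, lost.
  cache-2 sheds 271 req/s: no online neighbours, lost.
No further crashes.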